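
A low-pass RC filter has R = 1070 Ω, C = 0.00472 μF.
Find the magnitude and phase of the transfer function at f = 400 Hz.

Step 1 — Angular frequency: ω = 2π·400 = 2513 rad/s.
Step 2 — Transfer function: H(jω) = 1/(1 + jωRC).
Step 3 — Denominator: 1 + jωRC = 1 + j·2513·1070·4.72e-09 = 1 + j0.01269.
Step 4 — H = 0.9998 - j0.01269.
Step 5 — Magnitude: |H| = 0.9999 (-0.0 dB); phase: φ = -0.7°.

|H| = 0.9999 (-0.0 dB), φ = -0.7°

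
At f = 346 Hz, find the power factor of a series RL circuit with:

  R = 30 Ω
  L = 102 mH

Step 1 — Angular frequency: ω = 2π·f = 2π·346 = 2174 rad/s.
Step 2 — Component impedances:
  R: Z = R = 30 Ω
  L: Z = jωL = j·2174·0.102 = 0 + j221.7 Ω
Step 3 — Series combination: Z_total = R + L = 30 + j221.7 Ω = 223.8∠82.3° Ω.
Step 4 — Power factor: PF = cos(φ) = Re(Z)/|Z| = 30/223.77 = 0.1341.
Step 5 — Type: Im(Z) = 221.7 ⇒ lagging (phase φ = 82.3°).

PF = 0.1341 (lagging, φ = 82.3°)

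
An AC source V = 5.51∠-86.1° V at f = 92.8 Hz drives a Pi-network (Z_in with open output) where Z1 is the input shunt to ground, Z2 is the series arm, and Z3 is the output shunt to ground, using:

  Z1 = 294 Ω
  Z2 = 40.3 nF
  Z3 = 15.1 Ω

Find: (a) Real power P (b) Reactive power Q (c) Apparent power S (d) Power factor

Step 1 — Angular frequency: ω = 2π·f = 2π·92.8 = 583.1 rad/s.
Step 2 — Component impedances:
  Z1: Z = R = 294 Ω
  Z2: Z = 1/(jωC) = -j/(ω·C) = 0 - j4.256e+04 Ω
  Z3: Z = R = 15.1 Ω
Step 3 — With open output, the series arm Z2 and the output shunt Z3 appear in series to ground: Z2 + Z3 = 15.1 - j4.256e+04 Ω.
Step 4 — Parallel with input shunt Z1: Z_in = Z1 || (Z2 + Z3) = 294 - j2.031 Ω = 294∠-0.4° Ω.
Step 5 — Source phasor: V = 5.51∠-86.1° V = 0.3748 - j5.497 V.
Step 6 — Current: I = V / Z = 0.001404 - j0.01869 A = 0.01874∠-85.7° A.
Step 7 — Complex power: S = V·I* = 0.1033 - j0.0007134 VA.
Step 8 — Real power: P = Re(S) = 0.1033 W.
Step 9 — Reactive power: Q = Im(S) = -0.0007134 VAR.
Step 10 — Apparent power: |S| = 0.1033 VA.
Step 11 — Power factor: PF = P/|S| = 1 (leading).

(a) P = 0.1033 W  (b) Q = -0.0007134 VAR  (c) S = 0.1033 VA  (d) PF = 1 (leading)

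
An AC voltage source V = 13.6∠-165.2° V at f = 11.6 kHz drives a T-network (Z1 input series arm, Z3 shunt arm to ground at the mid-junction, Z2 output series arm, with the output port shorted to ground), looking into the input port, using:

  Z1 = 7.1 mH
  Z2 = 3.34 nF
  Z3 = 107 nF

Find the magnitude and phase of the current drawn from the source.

Step 1 — Angular frequency: ω = 2π·f = 2π·1.16e+04 = 7.288e+04 rad/s.
Step 2 — Component impedances:
  Z1: Z = jωL = j·7.288e+04·0.0071 = 0 + j517.5 Ω
  Z2: Z = 1/(jωC) = -j/(ω·C) = 0 - j4108 Ω
  Z3: Z = 1/(jωC) = -j/(ω·C) = 0 - j128.2 Ω
Step 3 — With the output port shorted to ground, the output series arm Z2 runs from the junction to ground; the shunt arm Z3 also runs from the junction to ground. They appear in parallel: Z3 || Z2 = 0 - j124.3 Ω.
Step 4 — Series with input arm Z1: Z_in = Z1 + (Z3 || Z2) = 0 + j393.1 Ω = 393.1∠90.0° Ω.
Step 5 — Source phasor: V = 13.6∠-165.2° V = -13.15 - j3.474 V.
Step 6 — Ohm's law: I = V / Z_total = (-13.15 - j3.474) / (0 + j393.1) = -0.008837 + j0.03345 A.
Step 7 — Convert to polar: |I| = 0.03459 A, ∠I = 104.8°.

I = 0.03459∠104.8° A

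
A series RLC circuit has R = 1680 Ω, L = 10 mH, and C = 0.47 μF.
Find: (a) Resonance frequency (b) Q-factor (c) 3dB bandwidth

Step 1 — Resonance: ω₀ = 1/√(LC) = 1/√(0.01·4.7e-07) = 1.459e+04 rad/s.
Step 2 — f₀ = ω₀/(2π) = 2322 Hz.
Step 3 — Series Q: Q = ω₀L/R = 1.459e+04·0.01/1680 = 0.08682.
Step 4 — Bandwidth: Δω = ω₀/Q = 1.68e+05 rad/s; BW = Δω/(2π) = 2.674e+04 Hz.

(a) f₀ = 2322 Hz  (b) Q = 0.08682  (c) BW = 2.674e+04 Hz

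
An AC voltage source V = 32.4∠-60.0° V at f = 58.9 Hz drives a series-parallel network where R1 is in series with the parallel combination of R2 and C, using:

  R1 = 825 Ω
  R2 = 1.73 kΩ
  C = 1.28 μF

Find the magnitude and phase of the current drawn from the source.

Step 1 — Angular frequency: ω = 2π·f = 2π·58.9 = 370.1 rad/s.
Step 2 — Component impedances:
  R1: Z = R = 825 Ω
  R2: Z = R = 1730 Ω
  C: Z = 1/(jωC) = -j/(ω·C) = 0 - j2111 Ω
Step 3 — Parallel branch: R2 || C = 1/(1/R2 + 1/C) = 1035 - j848.1 Ω.
Step 4 — Series with R1: Z_total = R1 + (R2 || C) = 1860 - j848.1 Ω = 2044∠-24.5° Ω.
Step 5 — Source phasor: V = 32.4∠-60.0° V = 16.2 - j28.06 V.
Step 6 — Ohm's law: I = V / Z_total = (16.2 - j28.06) / (1860 - j848.1) = 0.01291 - j0.009201 A.
Step 7 — Convert to polar: |I| = 0.01585 A, ∠I = -35.5°.

I = 0.01585∠-35.5° A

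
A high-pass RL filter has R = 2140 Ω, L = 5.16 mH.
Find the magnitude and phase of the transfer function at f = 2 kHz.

Step 1 — Angular frequency: ω = 2π·2000 = 1.257e+04 rad/s.
Step 2 — Transfer function: H(jω) = jωL/(R + jωL).
Step 3 — Numerator jωL = j·64.84; denominator R + jωL = 2140 + j64.84.
Step 4 — H = 0.0009173 + j0.03027.
Step 5 — Magnitude: |H| = 0.03029 (-30.4 dB); phase: φ = 88.3°.

|H| = 0.03029 (-30.4 dB), φ = 88.3°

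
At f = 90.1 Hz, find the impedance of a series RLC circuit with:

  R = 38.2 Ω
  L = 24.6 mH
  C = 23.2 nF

Step 1 — Angular frequency: ω = 2π·f = 2π·90.1 = 566.1 rad/s.
Step 2 — Component impedances:
  R: Z = R = 38.2 Ω
  L: Z = jωL = j·566.1·0.0246 = 0 + j13.93 Ω
  C: Z = 1/(jωC) = -j/(ω·C) = 0 - j7.614e+04 Ω
Step 3 — Series combination: Z_total = R + L + C = 38.2 - j7.613e+04 Ω = 7.613e+04∠-90.0° Ω.

Z = 38.2 - j7.613e+04 Ω = 7.613e+04∠-90.0° Ω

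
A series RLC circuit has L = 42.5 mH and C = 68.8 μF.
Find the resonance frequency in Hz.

Step 1 — Resonance condition Im(Z)=0 gives ω₀ = 1/√(LC).
Step 2 — ω₀ = 1/√(0.0425·6.88e-05) = 584.8 rad/s.
Step 3 — f₀ = ω₀/(2π) = 93.07 Hz.

f₀ = 93.07 Hz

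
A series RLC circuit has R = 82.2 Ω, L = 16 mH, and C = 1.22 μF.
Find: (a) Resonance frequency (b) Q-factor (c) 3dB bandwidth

Step 1 — Resonance condition Im(Z)=0 gives ω₀ = 1/√(LC).
Step 2 — ω₀ = 1/√(0.016·1.22e-06) = 7157 rad/s.
Step 3 — f₀ = ω₀/(2π) = 1139 Hz.
Step 4 — Series Q: Q = ω₀L/R = 7157·0.016/82.2 = 1.393.
Step 5 — 3dB bandwidth: Δω = ω₀/Q = 5138 rad/s; BW = Δω/(2π) = 817.7 Hz.

(a) f₀ = 1139 Hz  (b) Q = 1.393  (c) BW = 817.7 Hz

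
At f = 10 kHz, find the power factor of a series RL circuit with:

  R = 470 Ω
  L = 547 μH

Step 1 — Angular frequency: ω = 2π·f = 2π·1e+04 = 6.283e+04 rad/s.
Step 2 — Component impedances:
  R: Z = R = 470 Ω
  L: Z = jωL = j·6.283e+04·0.000547 = 0 + j34.37 Ω
Step 3 — Series combination: Z_total = R + L = 470 + j34.37 Ω = 471.3∠4.2° Ω.
Step 4 — Power factor: PF = cos(φ) = Re(Z)/|Z| = 470/471.25 = 0.9973.
Step 5 — Type: Im(Z) = 34.37 ⇒ lagging (phase φ = 4.2°).

PF = 0.9973 (lagging, φ = 4.2°)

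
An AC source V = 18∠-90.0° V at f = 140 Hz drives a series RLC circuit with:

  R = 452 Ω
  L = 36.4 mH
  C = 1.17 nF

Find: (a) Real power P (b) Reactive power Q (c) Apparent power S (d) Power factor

Step 1 — Angular frequency: ω = 2π·f = 2π·140 = 879.6 rad/s.
Step 2 — Component impedances:
  R: Z = R = 452 Ω
  L: Z = jωL = j·879.6·0.0364 = 0 + j32.02 Ω
  C: Z = 1/(jωC) = -j/(ω·C) = 0 - j9.716e+05 Ω
Step 3 — Series combination: Z_total = R + L + C = 452 - j9.716e+05 Ω = 9.716e+05∠-90.0° Ω.
Step 4 — Source phasor: V = 18∠-90.0° V = 0 - j18 V.
Step 5 — Current: I = V / Z = 1.853e-05 - j8.618e-09 A = 1.853e-05∠-0.0° A.
Step 6 — Complex power: S = V·I* = 1.551e-07 - j0.0003335 VA.
Step 7 — Real power: P = Re(S) = 1.551e-07 W.
Step 8 — Reactive power: Q = Im(S) = -0.0003335 VAR.
Step 9 — Apparent power: |S| = 0.0003335 VA.
Step 10 — Power factor: PF = P/|S| = 0.0004652 (leading).

(a) P = 1.551e-07 W  (b) Q = -0.0003335 VAR  (c) S = 0.0003335 VA  (d) PF = 0.0004652 (leading)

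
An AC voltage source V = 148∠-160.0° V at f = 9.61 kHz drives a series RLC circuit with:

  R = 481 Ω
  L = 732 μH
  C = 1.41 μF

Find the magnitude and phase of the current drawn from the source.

Step 1 — Angular frequency: ω = 2π·f = 2π·9610 = 6.038e+04 rad/s.
Step 2 — Component impedances:
  R: Z = R = 481 Ω
  L: Z = jωL = j·6.038e+04·0.000732 = 0 + j44.2 Ω
  C: Z = 1/(jωC) = -j/(ω·C) = 0 - j11.75 Ω
Step 3 — Series combination: Z_total = R + L + C = 481 + j32.45 Ω = 482.1∠3.9° Ω.
Step 4 — Source phasor: V = 148∠-160.0° V = -139.1 - j50.62 V.
Step 5 — Ohm's law: I = V / Z_total = (-139.1 - j50.62) / (481 + j32.45) = -0.2949 - j0.08534 A.
Step 6 — Convert to polar: |I| = 0.307 A, ∠I = -163.9°.

I = 0.307∠-163.9° A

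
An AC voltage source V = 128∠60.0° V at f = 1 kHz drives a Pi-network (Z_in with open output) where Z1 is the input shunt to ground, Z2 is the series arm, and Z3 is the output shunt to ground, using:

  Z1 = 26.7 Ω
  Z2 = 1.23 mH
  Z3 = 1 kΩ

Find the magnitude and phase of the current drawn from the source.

Step 1 — Angular frequency: ω = 2π·f = 2π·1000 = 6283 rad/s.
Step 2 — Component impedances:
  Z1: Z = R = 26.7 Ω
  Z2: Z = jωL = j·6283·0.00123 = 0 + j7.728 Ω
  Z3: Z = R = 1000 Ω
Step 3 — With open output, the series arm Z2 and the output shunt Z3 appear in series to ground: Z2 + Z3 = 1000 + j7.728 Ω.
Step 4 — Parallel with input shunt Z1: Z_in = Z1 || (Z2 + Z3) = 26.01 + j0.005226 Ω = 26.01∠0.0° Ω.
Step 5 — Source phasor: V = 128∠60.0° V = 64 + j110.9 V.
Step 6 — Ohm's law: I = V / Z_total = (64 + j110.9) / (26.01 + j0.005226) = 2.462 + j4.262 A.
Step 7 — Convert to polar: |I| = 4.922 A, ∠I = 60.0°.

I = 4.922∠60.0° A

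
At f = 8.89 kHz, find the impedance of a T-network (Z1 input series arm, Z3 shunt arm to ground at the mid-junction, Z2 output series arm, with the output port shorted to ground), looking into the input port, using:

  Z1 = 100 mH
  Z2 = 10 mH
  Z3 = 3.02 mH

Step 1 — Angular frequency: ω = 2π·f = 2π·8890 = 5.586e+04 rad/s.
Step 2 — Component impedances:
  Z1: Z = jωL = j·5.586e+04·0.1 = 0 + j5586 Ω
  Z2: Z = jωL = j·5.586e+04·0.01 = 0 + j558.6 Ω
  Z3: Z = jωL = j·5.586e+04·0.00302 = 0 + j168.7 Ω
Step 3 — With the output port shorted to ground, the output series arm Z2 runs from the junction to ground; the shunt arm Z3 also runs from the junction to ground. They appear in parallel: Z3 || Z2 = 0 + j129.6 Ω.
Step 4 — Series with input arm Z1: Z_in = Z1 + (Z3 || Z2) = 0 + j5715 Ω = 5715∠90.0° Ω.

Z = 0 + j5715 Ω = 5715∠90.0° Ω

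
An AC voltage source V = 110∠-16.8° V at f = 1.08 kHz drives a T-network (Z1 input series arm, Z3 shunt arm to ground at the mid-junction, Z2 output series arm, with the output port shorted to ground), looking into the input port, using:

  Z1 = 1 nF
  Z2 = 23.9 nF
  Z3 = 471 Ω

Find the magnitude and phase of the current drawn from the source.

Step 1 — Angular frequency: ω = 2π·f = 2π·1080 = 6786 rad/s.
Step 2 — Component impedances:
  Z1: Z = 1/(jωC) = -j/(ω·C) = 0 - j1.474e+05 Ω
  Z2: Z = 1/(jωC) = -j/(ω·C) = 0 - j6166 Ω
  Z3: Z = R = 471 Ω
Step 3 — With the output port shorted to ground, the output series arm Z2 runs from the junction to ground; the shunt arm Z3 also runs from the junction to ground. They appear in parallel: Z3 || Z2 = 468.3 - j35.77 Ω.
Step 4 — Series with input arm Z1: Z_in = Z1 + (Z3 || Z2) = 468.3 - j1.474e+05 Ω = 1.474e+05∠-89.8° Ω.
Step 5 — Source phasor: V = 110∠-16.8° V = 105.3 - j31.79 V.
Step 6 — Ohm's law: I = V / Z_total = (105.3 - j31.79) / (468.3 - j1.474e+05) = 0.000218 + j0.0007137 A.
Step 7 — Convert to polar: |I| = 0.0007463 A, ∠I = 73.0°.

I = 0.0007463∠73.0° A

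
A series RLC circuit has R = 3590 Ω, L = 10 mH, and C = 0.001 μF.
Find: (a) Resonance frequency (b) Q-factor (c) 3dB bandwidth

Step 1 — Resonance: ω₀ = 1/√(LC) = 1/√(0.01·1e-09) = 3.162e+05 rad/s.
Step 2 — f₀ = ω₀/(2π) = 5.033e+04 Hz.
Step 3 — Series Q: Q = ω₀L/R = 3.162e+05·0.01/3590 = 0.8809.
Step 4 — Bandwidth: Δω = ω₀/Q = 3.59e+05 rad/s; BW = Δω/(2π) = 5.714e+04 Hz.

(a) f₀ = 5.033e+04 Hz  (b) Q = 0.8809  (c) BW = 5.714e+04 Hz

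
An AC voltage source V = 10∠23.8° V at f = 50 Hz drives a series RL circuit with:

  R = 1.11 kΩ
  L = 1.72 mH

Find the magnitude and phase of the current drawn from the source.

Step 1 — Angular frequency: ω = 2π·f = 2π·50 = 314.2 rad/s.
Step 2 — Component impedances:
  R: Z = R = 1110 Ω
  L: Z = jωL = j·314.2·0.00172 = 0 + j0.5404 Ω
Step 3 — Series combination: Z_total = R + L = 1110 + j0.5404 Ω = 1110∠0.0° Ω.
Step 4 — Source phasor: V = 10∠23.8° V = 9.15 + j4.035 V.
Step 5 — Ohm's law: I = V / Z_total = (9.15 + j4.035) / (1110 + j0.5404) = 0.008245 + j0.003632 A.
Step 6 — Convert to polar: |I| = 0.009009 A, ∠I = 23.8°.

I = 0.009009∠23.8° A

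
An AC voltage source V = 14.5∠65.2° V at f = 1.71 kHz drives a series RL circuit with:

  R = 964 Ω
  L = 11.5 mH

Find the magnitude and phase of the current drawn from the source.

Step 1 — Angular frequency: ω = 2π·f = 2π·1710 = 1.074e+04 rad/s.
Step 2 — Component impedances:
  R: Z = R = 964 Ω
  L: Z = jωL = j·1.074e+04·0.0115 = 0 + j123.6 Ω
Step 3 — Series combination: Z_total = R + L = 964 + j123.6 Ω = 971.9∠7.3° Ω.
Step 4 — Source phasor: V = 14.5∠65.2° V = 6.082 + j13.16 V.
Step 5 — Ohm's law: I = V / Z_total = (6.082 + j13.16) / (964 + j123.6) = 0.007929 + j0.01264 A.
Step 6 — Convert to polar: |I| = 0.01492 A, ∠I = 57.9°.

I = 0.01492∠57.9° A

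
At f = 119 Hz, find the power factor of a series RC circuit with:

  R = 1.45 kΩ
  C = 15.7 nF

Step 1 — Angular frequency: ω = 2π·f = 2π·119 = 747.7 rad/s.
Step 2 — Component impedances:
  R: Z = R = 1450 Ω
  C: Z = 1/(jωC) = -j/(ω·C) = 0 - j8.519e+04 Ω
Step 3 — Series combination: Z_total = R + C = 1450 - j8.519e+04 Ω = 8.52e+04∠-89.0° Ω.
Step 4 — Power factor: PF = cos(φ) = Re(Z)/|Z| = 1450/8.52e+04 = 0.01702.
Step 5 — Type: Im(Z) = -8.519e+04 ⇒ leading (phase φ = -89.0°).

PF = 0.01702 (leading, φ = -89.0°)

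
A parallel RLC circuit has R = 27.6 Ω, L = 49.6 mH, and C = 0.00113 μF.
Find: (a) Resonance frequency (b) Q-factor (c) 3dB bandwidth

Step 1 — Resonance: ω₀ = 1/√(LC) = 1/√(0.0496·1.13e-09) = 1.336e+05 rad/s.
Step 2 — f₀ = ω₀/(2π) = 2.126e+04 Hz.
Step 3 — Parallel Q: Q = R/(ω₀L) = 27.6/(1.336e+05·0.0496) = 0.004166.
Step 4 — Bandwidth: Δω = ω₀/Q = 3.206e+07 rad/s; BW = Δω/(2π) = 5.103e+06 Hz.

(a) f₀ = 2.126e+04 Hz  (b) Q = 0.004166  (c) BW = 5.103e+06 Hz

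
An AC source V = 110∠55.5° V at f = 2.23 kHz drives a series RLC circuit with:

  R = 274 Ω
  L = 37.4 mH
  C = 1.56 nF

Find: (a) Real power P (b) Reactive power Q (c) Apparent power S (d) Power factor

Step 1 — Angular frequency: ω = 2π·f = 2π·2230 = 1.401e+04 rad/s.
Step 2 — Component impedances:
  R: Z = R = 274 Ω
  L: Z = jωL = j·1.401e+04·0.0374 = 0 + j524 Ω
  C: Z = 1/(jωC) = -j/(ω·C) = 0 - j4.575e+04 Ω
Step 3 — Series combination: Z_total = R + L + C = 274 - j4.523e+04 Ω = 4.523e+04∠-89.7° Ω.
Step 4 — Source phasor: V = 110∠55.5° V = 62.3 + j90.65 V.
Step 5 — Current: I = V / Z = -0.001996 + j0.00139 A = 0.002432∠145.2° A.
Step 6 — Complex power: S = V·I* = 0.001621 - j0.2675 VA.
Step 7 — Real power: P = Re(S) = 0.001621 W.
Step 8 — Reactive power: Q = Im(S) = -0.2675 VAR.
Step 9 — Apparent power: |S| = 0.2675 VA.
Step 10 — Power factor: PF = P/|S| = 0.006058 (leading).

(a) P = 0.001621 W  (b) Q = -0.2675 VAR  (c) S = 0.2675 VA  (d) PF = 0.006058 (leading)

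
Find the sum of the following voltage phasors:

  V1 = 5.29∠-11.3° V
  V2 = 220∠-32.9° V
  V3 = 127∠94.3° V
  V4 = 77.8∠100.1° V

Step 1 — Convert each phasor to rectangular form:
  V1 = 5.29·(cos(-11.3°) + j·sin(-11.3°)) = 5.187 - j1.037 V
  V2 = 220·(cos(-32.9°) + j·sin(-32.9°)) = 184.7 - j119.5 V
  V3 = 127·(cos(94.3°) + j·sin(94.3°)) = -9.522 + j126.6 V
  V4 = 77.8·(cos(100.1°) + j·sin(100.1°)) = -13.64 + j76.59 V
Step 2 — Sum components: V_total = 166.7 + j82.7 V.
Step 3 — Convert to polar: |V_total| = 186.1 V, ∠V_total = 26.4°.

V_total = 186.1∠26.4° V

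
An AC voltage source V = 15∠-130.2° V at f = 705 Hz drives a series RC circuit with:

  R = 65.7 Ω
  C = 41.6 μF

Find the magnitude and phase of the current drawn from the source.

Step 1 — Angular frequency: ω = 2π·f = 2π·705 = 4430 rad/s.
Step 2 — Component impedances:
  R: Z = R = 65.7 Ω
  C: Z = 1/(jωC) = -j/(ω·C) = 0 - j5.427 Ω
Step 3 — Series combination: Z_total = R + C = 65.7 - j5.427 Ω = 65.92∠-4.7° Ω.
Step 4 — Source phasor: V = 15∠-130.2° V = -9.682 - j11.46 V.
Step 5 — Ohm's law: I = V / Z_total = (-9.682 - j11.46) / (65.7 - j5.427) = -0.1321 - j0.1853 A.
Step 6 — Convert to polar: |I| = 0.2275 A, ∠I = -125.5°.

I = 0.2275∠-125.5° A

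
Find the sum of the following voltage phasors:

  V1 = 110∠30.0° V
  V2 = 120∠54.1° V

Step 1 — Convert each phasor to rectangular form:
  V1 = 110·(cos(30.0°) + j·sin(30.0°)) = 95.26 + j55 V
  V2 = 120·(cos(54.1°) + j·sin(54.1°)) = 70.36 + j97.2 V
Step 2 — Sum components: V_total = 165.6 + j152.2 V.
Step 3 — Convert to polar: |V_total| = 224.9 V, ∠V_total = 42.6°.

V_total = 224.9∠42.6° V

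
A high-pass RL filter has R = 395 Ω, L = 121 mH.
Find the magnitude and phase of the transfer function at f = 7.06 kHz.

Step 1 — Angular frequency: ω = 2π·7060 = 4.436e+04 rad/s.
Step 2 — Transfer function: H(jω) = jωL/(R + jωL).
Step 3 — Numerator jωL = j·5367; denominator R + jωL = 395 + j5367.
Step 4 — H = 0.9946 + j0.0732.
Step 5 — Magnitude: |H| = 0.9973 (-0.0 dB); phase: φ = 4.2°.

|H| = 0.9973 (-0.0 dB), φ = 4.2°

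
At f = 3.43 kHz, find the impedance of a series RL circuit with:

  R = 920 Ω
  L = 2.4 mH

Step 1 — Angular frequency: ω = 2π·f = 2π·3430 = 2.155e+04 rad/s.
Step 2 — Component impedances:
  R: Z = R = 920 Ω
  L: Z = jωL = j·2.155e+04·0.0024 = 0 + j51.72 Ω
Step 3 — Series combination: Z_total = R + L = 920 + j51.72 Ω = 921.5∠3.2° Ω.

Z = 920 + j51.72 Ω = 921.5∠3.2° Ω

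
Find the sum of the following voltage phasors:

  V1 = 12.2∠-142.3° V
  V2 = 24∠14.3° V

Step 1 — Convert each phasor to rectangular form:
  V1 = 12.2·(cos(-142.3°) + j·sin(-142.3°)) = -9.653 - j7.461 V
  V2 = 24·(cos(14.3°) + j·sin(14.3°)) = 23.26 + j5.928 V
Step 2 — Sum components: V_total = 13.6 - j1.533 V.
Step 3 — Convert to polar: |V_total| = 13.69 V, ∠V_total = -6.4°.

V_total = 13.69∠-6.4° V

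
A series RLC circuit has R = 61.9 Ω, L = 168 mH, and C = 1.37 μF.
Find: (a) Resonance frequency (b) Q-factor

Step 1 — Resonance condition Im(Z)=0 gives ω₀ = 1/√(LC).
Step 2 — ω₀ = 1/√(0.168·1.37e-06) = 2084 rad/s.
Step 3 — f₀ = ω₀/(2π) = 331.7 Hz.
Step 4 — Series Q: Q = ω₀L/R = 2084·0.168/61.9 = 5.657.

(a) f₀ = 331.7 Hz  (b) Q = 5.657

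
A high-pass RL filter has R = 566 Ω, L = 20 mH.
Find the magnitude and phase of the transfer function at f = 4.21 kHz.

Step 1 — Angular frequency: ω = 2π·4210 = 2.645e+04 rad/s.
Step 2 — Transfer function: H(jω) = jωL/(R + jωL).
Step 3 — Numerator jωL = j·529; denominator R + jωL = 566 + j529.
Step 4 — H = 0.4663 + j0.4989.
Step 5 — Magnitude: |H| = 0.6829 (-3.3 dB); phase: φ = 46.9°.

|H| = 0.6829 (-3.3 dB), φ = 46.9°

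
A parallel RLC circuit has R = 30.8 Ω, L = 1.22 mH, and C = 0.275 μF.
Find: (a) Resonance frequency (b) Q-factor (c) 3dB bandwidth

Step 1 — Resonance: ω₀ = 1/√(LC) = 1/√(0.00122·2.75e-07) = 5.46e+04 rad/s.
Step 2 — f₀ = ω₀/(2π) = 8689 Hz.
Step 3 — Parallel Q: Q = R/(ω₀L) = 30.8/(5.46e+04·0.00122) = 0.4624.
Step 4 — Bandwidth: Δω = ω₀/Q = 1.181e+05 rad/s; BW = Δω/(2π) = 1.879e+04 Hz.

(a) f₀ = 8689 Hz  (b) Q = 0.4624  (c) BW = 1.879e+04 Hz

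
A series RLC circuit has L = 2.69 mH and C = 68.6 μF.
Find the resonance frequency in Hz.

Step 1 — Resonance condition Im(Z)=0 gives ω₀ = 1/√(LC).
Step 2 — ω₀ = 1/√(0.00269·6.86e-05) = 2328 rad/s.
Step 3 — f₀ = ω₀/(2π) = 370.5 Hz.

f₀ = 370.5 Hz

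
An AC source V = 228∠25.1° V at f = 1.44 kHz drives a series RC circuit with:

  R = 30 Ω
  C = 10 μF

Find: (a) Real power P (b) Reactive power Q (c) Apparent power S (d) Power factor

Step 1 — Angular frequency: ω = 2π·f = 2π·1440 = 9048 rad/s.
Step 2 — Component impedances:
  R: Z = R = 30 Ω
  C: Z = 1/(jωC) = -j/(ω·C) = 0 - j11.05 Ω
Step 3 — Series combination: Z_total = R + C = 30 - j11.05 Ω = 31.97∠-20.2° Ω.
Step 4 — Source phasor: V = 228∠25.1° V = 206.5 + j96.72 V.
Step 5 — Current: I = V / Z = 5.014 + j5.071 A = 7.131∠45.3° A.
Step 6 — Complex power: S = V·I* = 1526 - j562.1 VA.
Step 7 — Real power: P = Re(S) = 1526 W.
Step 8 — Reactive power: Q = Im(S) = -562.1 VAR.
Step 9 — Apparent power: |S| = 1626 VA.
Step 10 — Power factor: PF = P/|S| = 0.9383 (leading).

(a) P = 1526 W  (b) Q = -562.1 VAR  (c) S = 1626 VA  (d) PF = 0.9383 (leading)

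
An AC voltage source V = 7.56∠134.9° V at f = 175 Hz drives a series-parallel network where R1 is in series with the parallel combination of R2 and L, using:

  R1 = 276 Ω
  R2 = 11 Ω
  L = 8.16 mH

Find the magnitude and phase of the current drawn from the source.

Step 1 — Angular frequency: ω = 2π·f = 2π·175 = 1100 rad/s.
Step 2 — Component impedances:
  R1: Z = R = 276 Ω
  R2: Z = R = 11 Ω
  L: Z = jωL = j·1100·0.00816 = 0 + j8.972 Ω
Step 3 — Parallel branch: R2 || L = 1/(1/R2 + 1/L) = 4.395 + j5.388 Ω.
Step 4 — Series with R1: Z_total = R1 + (R2 || L) = 280.4 + j5.388 Ω = 280.4∠1.1° Ω.
Step 5 — Source phasor: V = 7.56∠134.9° V = -5.336 + j5.355 V.
Step 6 — Ohm's law: I = V / Z_total = (-5.336 + j5.355) / (280.4 + j5.388) = -0.01866 + j0.01946 A.
Step 7 — Convert to polar: |I| = 0.02696 A, ∠I = 133.8°.

I = 0.02696∠133.8° A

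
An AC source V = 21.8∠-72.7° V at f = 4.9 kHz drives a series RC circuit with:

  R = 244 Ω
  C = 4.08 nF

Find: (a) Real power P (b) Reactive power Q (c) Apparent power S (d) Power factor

Step 1 — Angular frequency: ω = 2π·f = 2π·4900 = 3.079e+04 rad/s.
Step 2 — Component impedances:
  R: Z = R = 244 Ω
  C: Z = 1/(jωC) = -j/(ω·C) = 0 - j7961 Ω
Step 3 — Series combination: Z_total = R + C = 244 - j7961 Ω = 7965∠-88.2° Ω.
Step 4 — Source phasor: V = 21.8∠-72.7° V = 6.483 - j20.81 V.
Step 5 — Current: I = V / Z = 0.002637 + j0.0007335 A = 0.002737∠15.5° A.
Step 6 — Complex power: S = V·I* = 0.001828 - j0.05964 VA.
Step 7 — Real power: P = Re(S) = 0.001828 W.
Step 8 — Reactive power: Q = Im(S) = -0.05964 VAR.
Step 9 — Apparent power: |S| = 0.05967 VA.
Step 10 — Power factor: PF = P/|S| = 0.03064 (leading).

(a) P = 0.001828 W  (b) Q = -0.05964 VAR  (c) S = 0.05967 VA  (d) PF = 0.03064 (leading)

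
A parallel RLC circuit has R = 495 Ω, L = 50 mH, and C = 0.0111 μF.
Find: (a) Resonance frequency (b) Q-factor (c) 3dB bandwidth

Step 1 — Resonance: ω₀ = 1/√(LC) = 1/√(0.05·1.11e-08) = 4.245e+04 rad/s.
Step 2 — f₀ = ω₀/(2π) = 6756 Hz.
Step 3 — Parallel Q: Q = R/(ω₀L) = 495/(4.245e+04·0.05) = 0.2332.
Step 4 — Bandwidth: Δω = ω₀/Q = 1.82e+05 rad/s; BW = Δω/(2π) = 2.897e+04 Hz.

(a) f₀ = 6756 Hz  (b) Q = 0.2332  (c) BW = 2.897e+04 Hz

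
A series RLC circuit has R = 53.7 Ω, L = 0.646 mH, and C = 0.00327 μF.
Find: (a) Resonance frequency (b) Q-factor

Step 1 — Resonance condition Im(Z)=0 gives ω₀ = 1/√(LC).
Step 2 — ω₀ = 1/√(0.000646·3.27e-09) = 6.88e+05 rad/s.
Step 3 — f₀ = ω₀/(2π) = 1.095e+05 Hz.
Step 4 — Series Q: Q = ω₀L/R = 6.88e+05·0.000646/53.7 = 8.277.

(a) f₀ = 1.095e+05 Hz  (b) Q = 8.277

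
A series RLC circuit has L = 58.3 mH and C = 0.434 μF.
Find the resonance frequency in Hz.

Step 1 — Resonance condition Im(Z)=0 gives ω₀ = 1/√(LC).
Step 2 — ω₀ = 1/√(0.0583·4.34e-07) = 6287 rad/s.
Step 3 — f₀ = ω₀/(2π) = 1001 Hz.

f₀ = 1001 Hz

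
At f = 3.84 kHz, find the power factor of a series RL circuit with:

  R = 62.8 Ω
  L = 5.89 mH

Step 1 — Angular frequency: ω = 2π·f = 2π·3840 = 2.413e+04 rad/s.
Step 2 — Component impedances:
  R: Z = R = 62.8 Ω
  L: Z = jωL = j·2.413e+04·0.00589 = 0 + j142.1 Ω
Step 3 — Series combination: Z_total = R + L = 62.8 + j142.1 Ω = 155.4∠66.2° Ω.
Step 4 — Power factor: PF = cos(φ) = Re(Z)/|Z| = 62.8/155.37 = 0.4042.
Step 5 — Type: Im(Z) = 142.1 ⇒ lagging (phase φ = 66.2°).

PF = 0.4042 (lagging, φ = 66.2°)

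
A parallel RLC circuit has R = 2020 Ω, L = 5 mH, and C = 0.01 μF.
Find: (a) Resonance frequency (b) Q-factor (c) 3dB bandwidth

Step 1 — Resonance: ω₀ = 1/√(LC) = 1/√(0.005·1e-08) = 1.414e+05 rad/s.
Step 2 — f₀ = ω₀/(2π) = 2.251e+04 Hz.
Step 3 — Parallel Q: Q = R/(ω₀L) = 2020/(1.414e+05·0.005) = 2.857.
Step 4 — Bandwidth: Δω = ω₀/Q = 4.95e+04 rad/s; BW = Δω/(2π) = 7879 Hz.

(a) f₀ = 2.251e+04 Hz  (b) Q = 2.857  (c) BW = 7879 Hz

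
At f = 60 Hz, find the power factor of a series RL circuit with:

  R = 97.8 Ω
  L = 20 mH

Step 1 — Angular frequency: ω = 2π·f = 2π·60 = 377 rad/s.
Step 2 — Component impedances:
  R: Z = R = 97.8 Ω
  L: Z = jωL = j·377·0.02 = 0 + j7.54 Ω
Step 3 — Series combination: Z_total = R + L = 97.8 + j7.54 Ω = 98.09∠4.4° Ω.
Step 4 — Power factor: PF = cos(φ) = Re(Z)/|Z| = 97.8/98.09 = 0.997.
Step 5 — Type: Im(Z) = 7.54 ⇒ lagging (phase φ = 4.4°).

PF = 0.997 (lagging, φ = 4.4°)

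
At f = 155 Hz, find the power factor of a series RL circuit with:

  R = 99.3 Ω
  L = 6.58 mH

Step 1 — Angular frequency: ω = 2π·f = 2π·155 = 973.9 rad/s.
Step 2 — Component impedances:
  R: Z = R = 99.3 Ω
  L: Z = jωL = j·973.9·0.00658 = 0 + j6.408 Ω
Step 3 — Series combination: Z_total = R + L = 99.3 + j6.408 Ω = 99.51∠3.7° Ω.
Step 4 — Power factor: PF = cos(φ) = Re(Z)/|Z| = 99.3/99.51 = 0.9979.
Step 5 — Type: Im(Z) = 6.408 ⇒ lagging (phase φ = 3.7°).

PF = 0.9979 (lagging, φ = 3.7°)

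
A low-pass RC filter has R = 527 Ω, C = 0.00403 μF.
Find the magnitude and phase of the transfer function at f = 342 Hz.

Step 1 — Angular frequency: ω = 2π·342 = 2149 rad/s.
Step 2 — Transfer function: H(jω) = 1/(1 + jωRC).
Step 3 — Denominator: 1 + jωRC = 1 + j·2149·527·4.03e-09 = 1 + j0.004564.
Step 4 — H = 1 - j0.004564.
Step 5 — Magnitude: |H| = 1 (-0.0 dB); phase: φ = -0.3°.

|H| = 1 (-0.0 dB), φ = -0.3°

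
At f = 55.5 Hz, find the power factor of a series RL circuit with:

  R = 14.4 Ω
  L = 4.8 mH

Step 1 — Angular frequency: ω = 2π·f = 2π·55.5 = 348.7 rad/s.
Step 2 — Component impedances:
  R: Z = R = 14.4 Ω
  L: Z = jωL = j·348.7·0.0048 = 0 + j1.674 Ω
Step 3 — Series combination: Z_total = R + L = 14.4 + j1.674 Ω = 14.5∠6.6° Ω.
Step 4 — Power factor: PF = cos(φ) = Re(Z)/|Z| = 14.4/14.497 = 0.9933.
Step 5 — Type: Im(Z) = 1.674 ⇒ lagging (phase φ = 6.6°).

PF = 0.9933 (lagging, φ = 6.6°)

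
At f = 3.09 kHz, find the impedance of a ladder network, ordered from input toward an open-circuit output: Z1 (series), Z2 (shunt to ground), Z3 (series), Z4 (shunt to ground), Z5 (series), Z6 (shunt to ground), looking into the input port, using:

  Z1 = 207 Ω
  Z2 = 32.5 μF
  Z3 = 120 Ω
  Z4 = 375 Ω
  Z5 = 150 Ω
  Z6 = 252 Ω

Step 1 — Angular frequency: ω = 2π·f = 2π·3090 = 1.942e+04 rad/s.
Step 2 — Component impedances:
  Z1: Z = R = 207 Ω
  Z2: Z = 1/(jωC) = -j/(ω·C) = 0 - j1.585 Ω
  Z3: Z = R = 120 Ω
  Z4: Z = R = 375 Ω
  Z5: Z = R = 150 Ω
  Z6: Z = R = 252 Ω
Step 3 — Ladder network (open output): work backward from the far end, alternating series and parallel combinations. Z_in = 207 - j1.585 Ω = 207∠-0.4° Ω.

Z = 207 - j1.585 Ω = 207∠-0.4° Ω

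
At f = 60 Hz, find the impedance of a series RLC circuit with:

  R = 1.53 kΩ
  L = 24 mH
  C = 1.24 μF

Step 1 — Angular frequency: ω = 2π·f = 2π·60 = 377 rad/s.
Step 2 — Component impedances:
  R: Z = R = 1530 Ω
  L: Z = jωL = j·377·0.024 = 0 + j9.048 Ω
  C: Z = 1/(jωC) = -j/(ω·C) = 0 - j2139 Ω
Step 3 — Series combination: Z_total = R + L + C = 1530 - j2130 Ω = 2623∠-54.3° Ω.

Z = 1530 - j2130 Ω = 2623∠-54.3° Ω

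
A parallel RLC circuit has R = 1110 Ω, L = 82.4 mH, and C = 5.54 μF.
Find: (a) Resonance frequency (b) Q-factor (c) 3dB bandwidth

Step 1 — Resonance: ω₀ = 1/√(LC) = 1/√(0.0824·5.54e-06) = 1480 rad/s.
Step 2 — f₀ = ω₀/(2π) = 235.6 Hz.
Step 3 — Parallel Q: Q = R/(ω₀L) = 1110/(1480·0.0824) = 9.102.
Step 4 — Bandwidth: Δω = ω₀/Q = 162.6 rad/s; BW = Δω/(2π) = 25.88 Hz.

(a) f₀ = 235.6 Hz  (b) Q = 9.102  (c) BW = 25.88 Hz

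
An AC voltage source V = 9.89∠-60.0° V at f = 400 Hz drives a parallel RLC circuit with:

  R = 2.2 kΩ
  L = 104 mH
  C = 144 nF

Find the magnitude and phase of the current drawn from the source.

Step 1 — Angular frequency: ω = 2π·f = 2π·400 = 2513 rad/s.
Step 2 — Component impedances:
  R: Z = R = 2200 Ω
  L: Z = jωL = j·2513·0.104 = 0 + j261.4 Ω
  C: Z = 1/(jωC) = -j/(ω·C) = 0 - j2763 Ω
Step 3 — Parallel combination: 1/Z_total = 1/R + 1/L + 1/C; Z_total = 37.24 + j283.8 Ω = 286.2∠82.5° Ω.
Step 4 — Source phasor: V = 9.89∠-60.0° V = 4.945 - j8.565 V.
Step 5 — Ohm's law: I = V / Z_total = (4.945 - j8.565) / (37.24 + j283.8) = -0.02742 - j0.02102 A.
Step 6 — Convert to polar: |I| = 0.03455 A, ∠I = -142.5°.

I = 0.03455∠-142.5° A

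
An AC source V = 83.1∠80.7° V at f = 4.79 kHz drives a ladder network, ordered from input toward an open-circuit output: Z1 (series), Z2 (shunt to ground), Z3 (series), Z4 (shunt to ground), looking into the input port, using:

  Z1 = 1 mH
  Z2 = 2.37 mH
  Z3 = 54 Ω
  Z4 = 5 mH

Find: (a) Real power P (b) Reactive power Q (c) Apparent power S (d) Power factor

Step 1 — Angular frequency: ω = 2π·f = 2π·4790 = 3.01e+04 rad/s.
Step 2 — Component impedances:
  Z1: Z = jωL = j·3.01e+04·0.001 = 0 + j30.1 Ω
  Z2: Z = jωL = j·3.01e+04·0.00237 = 0 + j71.33 Ω
  Z3: Z = R = 54 Ω
  Z4: Z = jωL = j·3.01e+04·0.005 = 0 + j150.5 Ω
Step 3 — Ladder network (open output): work backward from the far end, alternating series and parallel combinations. Z_in = 5.272 + j79.77 Ω = 79.95∠86.2° Ω.
Step 4 — Source phasor: V = 83.1∠80.7° V = 13.43 + j82.01 V.
Step 5 — Current: I = V / Z = 1.035 - j0.09997 A = 1.039∠-5.5° A.
Step 6 — Complex power: S = V·I* = 5.696 + j86.19 VA.
Step 7 — Real power: P = Re(S) = 5.696 W.
Step 8 — Reactive power: Q = Im(S) = 86.19 VAR.
Step 9 — Apparent power: |S| = 86.38 VA.
Step 10 — Power factor: PF = P/|S| = 0.06594 (lagging).

(a) P = 5.696 W  (b) Q = 86.19 VAR  (c) S = 86.38 VA  (d) PF = 0.06594 (lagging)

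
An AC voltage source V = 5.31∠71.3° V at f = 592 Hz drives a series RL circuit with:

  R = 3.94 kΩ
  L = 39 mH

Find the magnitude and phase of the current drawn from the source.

Step 1 — Angular frequency: ω = 2π·f = 2π·592 = 3720 rad/s.
Step 2 — Component impedances:
  R: Z = R = 3940 Ω
  L: Z = jωL = j·3720·0.039 = 0 + j145.1 Ω
Step 3 — Series combination: Z_total = R + L = 3940 + j145.1 Ω = 3943∠2.1° Ω.
Step 4 — Source phasor: V = 5.31∠71.3° V = 1.702 + j5.03 V.
Step 5 — Ohm's law: I = V / Z_total = (1.702 + j5.03) / (3940 + j145.1) = 0.0004784 + j0.001259 A.
Step 6 — Convert to polar: |I| = 0.001347 A, ∠I = 69.2°.

I = 0.001347∠69.2° A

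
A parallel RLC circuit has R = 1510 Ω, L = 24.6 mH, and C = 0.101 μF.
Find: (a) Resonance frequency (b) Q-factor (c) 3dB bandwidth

Step 1 — Resonance: ω₀ = 1/√(LC) = 1/√(0.0246·1.01e-07) = 2.006e+04 rad/s.
Step 2 — f₀ = ω₀/(2π) = 3193 Hz.
Step 3 — Parallel Q: Q = R/(ω₀L) = 1510/(2.006e+04·0.0246) = 3.06.
Step 4 — Bandwidth: Δω = ω₀/Q = 6557 rad/s; BW = Δω/(2π) = 1044 Hz.

(a) f₀ = 3193 Hz  (b) Q = 3.06  (c) BW = 1044 Hz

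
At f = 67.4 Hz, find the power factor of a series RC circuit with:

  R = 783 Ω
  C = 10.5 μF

Step 1 — Angular frequency: ω = 2π·f = 2π·67.4 = 423.5 rad/s.
Step 2 — Component impedances:
  R: Z = R = 783 Ω
  C: Z = 1/(jωC) = -j/(ω·C) = 0 - j224.9 Ω
Step 3 — Series combination: Z_total = R + C = 783 - j224.9 Ω = 814.7∠-16.0° Ω.
Step 4 — Power factor: PF = cos(φ) = Re(Z)/|Z| = 783/814.7 = 0.9611.
Step 5 — Type: Im(Z) = -224.9 ⇒ leading (phase φ = -16.0°).

PF = 0.9611 (leading, φ = -16.0°)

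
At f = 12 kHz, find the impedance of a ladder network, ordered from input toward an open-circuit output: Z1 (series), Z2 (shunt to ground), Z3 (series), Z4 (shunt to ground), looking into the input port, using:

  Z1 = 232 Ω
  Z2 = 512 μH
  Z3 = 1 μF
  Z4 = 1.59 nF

Step 1 — Angular frequency: ω = 2π·f = 2π·1.2e+04 = 7.54e+04 rad/s.
Step 2 — Component impedances:
  Z1: Z = R = 232 Ω
  Z2: Z = jωL = j·7.54e+04·0.000512 = 0 + j38.6 Ω
  Z3: Z = 1/(jωC) = -j/(ω·C) = 0 - j13.26 Ω
  Z4: Z = 1/(jωC) = -j/(ω·C) = 0 - j8341 Ω
Step 3 — Ladder network (open output): work backward from the far end, alternating series and parallel combinations. Z_in = 232 + j38.78 Ω = 235.2∠9.5° Ω.

Z = 232 + j38.78 Ω = 235.2∠9.5° Ω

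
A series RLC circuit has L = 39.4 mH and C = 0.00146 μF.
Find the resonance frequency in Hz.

Step 1 — Resonance condition Im(Z)=0 gives ω₀ = 1/√(LC).
Step 2 — ω₀ = 1/√(0.0394·1.46e-09) = 1.318e+05 rad/s.
Step 3 — f₀ = ω₀/(2π) = 2.098e+04 Hz.

f₀ = 2.098e+04 Hz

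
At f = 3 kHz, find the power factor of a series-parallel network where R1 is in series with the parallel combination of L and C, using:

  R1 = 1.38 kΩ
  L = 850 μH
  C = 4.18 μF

Step 1 — Angular frequency: ω = 2π·f = 2π·3000 = 1.885e+04 rad/s.
Step 2 — Component impedances:
  R1: Z = R = 1380 Ω
  L: Z = jωL = j·1.885e+04·0.00085 = 0 + j16.02 Ω
  C: Z = 1/(jωC) = -j/(ω·C) = 0 - j12.69 Ω
Step 3 — Parallel branch: L || C = 1/(1/L + 1/C) = 0 - j61.06 Ω.
Step 4 — Series with R1: Z_total = R1 + (L || C) = 1380 - j61.06 Ω = 1381∠-2.5° Ω.
Step 5 — Power factor: PF = cos(φ) = Re(Z)/|Z| = 1380/1381.4 = 0.999.
Step 6 — Type: Im(Z) = -61.06 ⇒ leading (phase φ = -2.5°).

PF = 0.999 (leading, φ = -2.5°)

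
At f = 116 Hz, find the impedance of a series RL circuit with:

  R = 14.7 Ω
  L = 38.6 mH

Step 1 — Angular frequency: ω = 2π·f = 2π·116 = 728.8 rad/s.
Step 2 — Component impedances:
  R: Z = R = 14.7 Ω
  L: Z = jωL = j·728.8·0.0386 = 0 + j28.13 Ω
Step 3 — Series combination: Z_total = R + L = 14.7 + j28.13 Ω = 31.74∠62.4° Ω.

Z = 14.7 + j28.13 Ω = 31.74∠62.4° Ω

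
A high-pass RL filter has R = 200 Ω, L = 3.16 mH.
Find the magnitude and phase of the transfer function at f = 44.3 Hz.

Step 1 — Angular frequency: ω = 2π·44.3 = 278.3 rad/s.
Step 2 — Transfer function: H(jω) = jωL/(R + jωL).
Step 3 — Numerator jωL = j·0.8796; denominator R + jωL = 200 + j0.8796.
Step 4 — H = 1.934e-05 + j0.004398.
Step 5 — Magnitude: |H| = 0.004398 (-47.1 dB); phase: φ = 89.7°.

|H| = 0.004398 (-47.1 dB), φ = 89.7°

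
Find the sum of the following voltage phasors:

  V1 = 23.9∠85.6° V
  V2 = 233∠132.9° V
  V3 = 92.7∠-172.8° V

Step 1 — Convert each phasor to rectangular form:
  V1 = 23.9·(cos(85.6°) + j·sin(85.6°)) = 1.834 + j23.83 V
  V2 = 233·(cos(132.9°) + j·sin(132.9°)) = -158.6 + j170.7 V
  V3 = 92.7·(cos(-172.8°) + j·sin(-172.8°)) = -91.97 - j11.62 V
Step 2 — Sum components: V_total = -248.7 + j182.9 V.
Step 3 — Convert to polar: |V_total| = 308.7 V, ∠V_total = 143.7°.

V_total = 308.7∠143.7° V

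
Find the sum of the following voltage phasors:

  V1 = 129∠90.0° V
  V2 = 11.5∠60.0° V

Step 1 — Convert each phasor to rectangular form:
  V1 = 129·(cos(90.0°) + j·sin(90.0°)) = 0 + j129 V
  V2 = 11.5·(cos(60.0°) + j·sin(60.0°)) = 5.75 + j9.959 V
Step 2 — Sum components: V_total = 5.75 + j139 V.
Step 3 — Convert to polar: |V_total| = 139.1 V, ∠V_total = 87.6°.

V_total = 139.1∠87.6° V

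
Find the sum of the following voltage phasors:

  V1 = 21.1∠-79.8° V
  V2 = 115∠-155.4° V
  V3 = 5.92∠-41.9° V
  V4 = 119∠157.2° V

Step 1 — Convert each phasor to rectangular form:
  V1 = 21.1·(cos(-79.8°) + j·sin(-79.8°)) = 3.736 - j20.77 V
  V2 = 115·(cos(-155.4°) + j·sin(-155.4°)) = -104.6 - j47.87 V
  V3 = 5.92·(cos(-41.9°) + j·sin(-41.9°)) = 4.406 - j3.954 V
  V4 = 119·(cos(157.2°) + j·sin(157.2°)) = -109.7 + j46.11 V
Step 2 — Sum components: V_total = -206.1 - j26.48 V.
Step 3 — Convert to polar: |V_total| = 207.8 V, ∠V_total = -172.7°.

V_total = 207.8∠-172.7° V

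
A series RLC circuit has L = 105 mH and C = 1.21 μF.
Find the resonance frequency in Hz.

Step 1 — Resonance condition Im(Z)=0 gives ω₀ = 1/√(LC).
Step 2 — ω₀ = 1/√(0.105·1.21e-06) = 2806 rad/s.
Step 3 — f₀ = ω₀/(2π) = 446.5 Hz.

f₀ = 446.5 Hz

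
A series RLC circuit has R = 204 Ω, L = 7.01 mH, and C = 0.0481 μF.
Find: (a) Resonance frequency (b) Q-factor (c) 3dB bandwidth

Step 1 — Resonance: ω₀ = 1/√(LC) = 1/√(0.00701·4.81e-08) = 5.446e+04 rad/s.
Step 2 — f₀ = ω₀/(2π) = 8667 Hz.
Step 3 — Series Q: Q = ω₀L/R = 5.446e+04·0.00701/204 = 1.871.
Step 4 — Bandwidth: Δω = ω₀/Q = 2.91e+04 rad/s; BW = Δω/(2π) = 4632 Hz.

(a) f₀ = 8667 Hz  (b) Q = 1.871  (c) BW = 4632 Hz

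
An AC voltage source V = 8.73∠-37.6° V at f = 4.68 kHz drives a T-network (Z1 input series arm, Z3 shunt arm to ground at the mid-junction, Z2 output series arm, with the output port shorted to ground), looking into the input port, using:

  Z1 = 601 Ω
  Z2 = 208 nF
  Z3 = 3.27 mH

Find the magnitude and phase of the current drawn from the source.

Step 1 — Angular frequency: ω = 2π·f = 2π·4680 = 2.941e+04 rad/s.
Step 2 — Component impedances:
  Z1: Z = R = 601 Ω
  Z2: Z = 1/(jωC) = -j/(ω·C) = 0 - j163.5 Ω
  Z3: Z = jωL = j·2.941e+04·0.00327 = 0 + j96.16 Ω
Step 3 — With the output port shorted to ground, the output series arm Z2 runs from the junction to ground; the shunt arm Z3 also runs from the junction to ground. They appear in parallel: Z3 || Z2 = 0 + j233.5 Ω.
Step 4 — Series with input arm Z1: Z_in = Z1 + (Z3 || Z2) = 601 + j233.5 Ω = 644.7∠21.2° Ω.
Step 5 — Source phasor: V = 8.73∠-37.6° V = 6.917 - j5.327 V.
Step 6 — Ohm's law: I = V / Z_total = (6.917 - j5.327) / (601 + j233.5) = 0.007008 - j0.01159 A.
Step 7 — Convert to polar: |I| = 0.01354 A, ∠I = -58.8°.

I = 0.01354∠-58.8° A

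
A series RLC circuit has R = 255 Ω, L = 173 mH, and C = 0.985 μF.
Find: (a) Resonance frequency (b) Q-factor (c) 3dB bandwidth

Step 1 — Resonance: ω₀ = 1/√(LC) = 1/√(0.173·9.85e-07) = 2422 rad/s.
Step 2 — f₀ = ω₀/(2π) = 385.5 Hz.
Step 3 — Series Q: Q = ω₀L/R = 2422·0.173/255 = 1.643.
Step 4 — Bandwidth: Δω = ω₀/Q = 1474 rad/s; BW = Δω/(2π) = 234.6 Hz.

(a) f₀ = 385.5 Hz  (b) Q = 1.643  (c) BW = 234.6 Hz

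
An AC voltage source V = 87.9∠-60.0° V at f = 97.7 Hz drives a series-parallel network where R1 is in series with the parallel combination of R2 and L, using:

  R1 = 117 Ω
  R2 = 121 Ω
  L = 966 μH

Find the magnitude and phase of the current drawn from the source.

Step 1 — Angular frequency: ω = 2π·f = 2π·97.7 = 613.9 rad/s.
Step 2 — Component impedances:
  R1: Z = R = 117 Ω
  R2: Z = R = 121 Ω
  L: Z = jωL = j·613.9·0.000966 = 0 + j0.593 Ω
Step 3 — Parallel branch: R2 || L = 1/(1/R2 + 1/L) = 0.002906 + j0.593 Ω.
Step 4 — Series with R1: Z_total = R1 + (R2 || L) = 117 + j0.593 Ω = 117∠0.3° Ω.
Step 5 — Source phasor: V = 87.9∠-60.0° V = 43.95 - j76.12 V.
Step 6 — Ohm's law: I = V / Z_total = (43.95 - j76.12) / (117 + j0.593) = 0.3723 - j0.6525 A.
Step 7 — Convert to polar: |I| = 0.7513 A, ∠I = -60.3°.

I = 0.7513∠-60.3° A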